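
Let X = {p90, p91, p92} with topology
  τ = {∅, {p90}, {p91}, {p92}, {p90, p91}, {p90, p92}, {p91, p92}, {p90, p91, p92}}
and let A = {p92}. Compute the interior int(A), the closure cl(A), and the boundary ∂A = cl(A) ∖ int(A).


int(A) = {p92}, cl(A) = {p92}, ∂A = ∅.

Closed sets in (X, τ) are complements of opens:
  closed(X, τ) = {∅, {p90}, {p91}, {p92}, {p90, p91}, {p90, p92}, {p91, p92}, {p90, p91, p92}}.
int(A) = ⋃ {U ∈ τ : U ⊆ A}. Opens contained in A: ∅, {p92}.
Taking the union of these: int(A) = {p92}.
cl(A) = ⋂ {C closed : A ⊆ C}. Closed sets containing A: {p92}, {p90, p92}, {p91, p92}, {p90, p91, p92}.
Intersecting these: cl(A) = {p92}.
∂A = cl(A) ∖ int(A) = {p92} ∖ {p92} = ∅.


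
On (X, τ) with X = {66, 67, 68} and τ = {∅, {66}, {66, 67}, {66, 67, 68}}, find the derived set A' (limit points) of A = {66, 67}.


A' = {67, 68}

For each x ∈ X, list the open sets U ∈ τ with x ∈ U, then check whether U ∩ (A ∖ {x}) ≠ ∅ for every such U.
  x = 66: open {66} ∋ x has {66} ∩ (A ∖ {66}) = ∅, so x is NOT a limit point.
  x = 67: opens ∋ x are {66, 67}, {66, 67, 68}; each meets A ∖ {67}, so x IS a limit point.
  x = 68: opens ∋ x are {66, 67, 68}; each meets A ∖ {68}, so x IS a limit point.
Collecting: A' = {67, 68}.


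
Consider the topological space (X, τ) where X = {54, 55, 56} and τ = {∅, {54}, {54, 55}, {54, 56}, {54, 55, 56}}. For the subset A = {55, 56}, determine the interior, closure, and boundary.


int(A) = ∅, cl(A) = {55, 56}, ∂A = {55, 56}.

Closed sets in (X, τ) are complements of opens:
  closed(X, τ) = {∅, {55}, {56}, {55, 56}, {54, 55, 56}}.
int(A) = ⋃ {U ∈ τ : U ⊆ A}. Opens contained in A: ∅.
Taking the union of these: int(A) = ∅.
cl(A) = ⋂ {C closed : A ⊆ C}. Closed sets containing A: {55, 56}, {54, 55, 56}.
Intersecting these: cl(A) = {55, 56}.
∂A = cl(A) ∖ int(A) = {55, 56} ∖ ∅ = {55, 56}.


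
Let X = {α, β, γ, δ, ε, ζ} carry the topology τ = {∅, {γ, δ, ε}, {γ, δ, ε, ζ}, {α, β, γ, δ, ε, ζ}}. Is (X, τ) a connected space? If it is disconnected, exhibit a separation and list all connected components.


(X, τ) is connected.

Find clopen sets (U ∈ τ with X ∖ U ∈ τ):
  U = ∅, X ∖ U = {α, β, γ, δ, ε, ζ} — both open, so U is clopen.
  U = {α, β, γ, δ, ε, ζ}, X ∖ U = ∅ — both open, so U is clopen.
Only trivial clopens (∅ and X) exist, so (X, τ) is connected.
Compute connected components by grouping points that agree on all clopens:
  component: {α, β, γ, δ, ε, ζ}


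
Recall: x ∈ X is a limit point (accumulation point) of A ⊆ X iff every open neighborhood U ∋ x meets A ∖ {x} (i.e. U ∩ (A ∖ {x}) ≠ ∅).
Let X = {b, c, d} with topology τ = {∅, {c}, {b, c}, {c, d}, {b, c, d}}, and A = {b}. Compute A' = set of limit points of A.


A' = ∅

For each x ∈ X, list the open sets U ∈ τ with x ∈ U, then check whether U ∩ (A ∖ {x}) ≠ ∅ for every such U.
  x = b: open {b, c} ∋ x has {b, c} ∩ (A ∖ {b}) = ∅, so x is NOT a limit point.
  x = c: open {c} ∋ x has {c} ∩ (A ∖ {c}) = ∅, so x is NOT a limit point.
  x = d: open {c, d} ∋ x has {c, d} ∩ (A ∖ {d}) = ∅, so x is NOT a limit point.
Collecting: A' = ∅.


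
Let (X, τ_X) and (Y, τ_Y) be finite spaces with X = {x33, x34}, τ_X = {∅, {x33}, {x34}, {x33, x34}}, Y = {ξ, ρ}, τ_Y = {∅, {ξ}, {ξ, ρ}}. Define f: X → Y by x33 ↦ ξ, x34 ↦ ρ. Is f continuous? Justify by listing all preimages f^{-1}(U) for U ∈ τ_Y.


f IS continuous.

Compute f^{-1}(U) for each U ∈ τ_Y:
  U = ∅: f^{-1}(U) = ∅ ∈ τ_X ✓.
  U = {ξ}: f^{-1}(U) = {x33} ∈ τ_X ✓.
  U = {ξ, ρ}: f^{-1}(U) = {x33, x34} ∈ τ_X ✓.
Every preimage lies in τ_X, so f IS continuous.


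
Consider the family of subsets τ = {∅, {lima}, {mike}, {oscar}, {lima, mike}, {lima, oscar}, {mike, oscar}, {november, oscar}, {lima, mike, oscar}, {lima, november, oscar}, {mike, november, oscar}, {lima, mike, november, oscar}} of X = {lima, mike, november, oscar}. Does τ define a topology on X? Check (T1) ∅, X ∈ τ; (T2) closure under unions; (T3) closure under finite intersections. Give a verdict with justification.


τ IS a topology on X.

Axiom (T1): ∅ ∈ τ? Yes; X ∈ τ? Yes.
Axiom (T2/T3): check pairwise unions and intersections of members of τ.
All pairwise intersections and unions checked — each lies in τ. Therefore τ satisfies (T1), (T2), (T3): it IS a topology on X.


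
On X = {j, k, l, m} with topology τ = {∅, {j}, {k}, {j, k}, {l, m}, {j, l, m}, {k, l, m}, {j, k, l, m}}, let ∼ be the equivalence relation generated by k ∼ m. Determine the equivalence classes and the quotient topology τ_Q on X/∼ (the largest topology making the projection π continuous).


X/∼ = {[j], [k=m], [l]}; |τ_Q| = 4.

Equivalence classes: [j], [k=m], [l].
Quotient map π: X → X/∼ sends j ↦ [j], k ↦ [k=m], l ↦ [l], m ↦ [k=m].
For each subset V ⊆ X/∼, compute π^{-1}(V) ⊆ X and check whether π^{-1}(V) ∈ τ. V is open in τ_Q iff π^{-1}(V) ∈ τ.
  V = {}: π^{-1}(V) = ∅ ∈ τ ✓.
  V = {[j]}: π^{-1}(V) = {j} ∈ τ ✓.
  V = {[k=m]}: π^{-1}(V) = {k, m} ∉ τ ✗.
  V = {[j], [k=m]}: π^{-1}(V) = {j, k, m} ∉ τ ✗.
  V = {[l]}: π^{-1}(V) = {l} ∉ τ ✗.
  V = {[j], [l]}: π^{-1}(V) = {j, l} ∉ τ ✗.
  V = {[k=m], [l]}: π^{-1}(V) = {k, l, m} ∈ τ ✓.
  V = {[j], [k=m], [l]}: π^{-1}(V) = {j, k, l, m} ∈ τ ✓.
Open sets in the quotient: τ_Q = {{}, {[j]}, {[k=m], [l]}, {[j], [k=m], [l]}} (4 elements).


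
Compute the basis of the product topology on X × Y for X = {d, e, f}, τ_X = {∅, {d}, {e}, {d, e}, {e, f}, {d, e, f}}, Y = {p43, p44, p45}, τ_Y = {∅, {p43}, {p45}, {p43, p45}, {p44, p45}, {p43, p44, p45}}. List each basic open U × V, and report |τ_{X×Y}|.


Basis B = {∅ × ∅, {d} × {p43}, {d} × {p45}, {e} × {p43}, {e} × {p45}, {d} × {p43, p45}, {d, e} × {p43}, {d} × {p44, p45}, {d, e} × {p45}, {e} × {p43, p45}, {e, f} × {p43}, {e} × {p44, p45}, {e, f} × {p45}, {d} × {p43, p44, p45}, {d, e, f} × {p43}, {d, e, f} × {p45}, {e} × {p43, p44, p45}, {d, e} × {p43, p45}, {d, e} × {p44, p45}, {e, f} × {p43, p45}, {e, f} × {p44, p45}, {d, e} × {p43, p44, p45}, {d, e, f} × {p43, p45}, {d, e, f} × {p44, p45}, {e, f} × {p43, p44, p45}, {d, e, f} × {p43, p44, p45}}; |τ_{X×Y}| = 108.

Enumerate products U × V with U ∈ τ_X, V ∈ τ_Y (deduplicated):
  ∅ × ∅ = {} (∅)
  {d} × {p43} = {(d,p43)}
  {d} × {p45} = {(d,p45)}
  {e} × {p43} = {(e,p43)}
  {e} × {p45} = {(e,p45)}
  {d} × {p43, p45} = {(d,p43), (d,p45)}
  {d, e} × {p43} = {(d,p43), (e,p43)}
  {d} × {p44, p45} = {(d,p44), (d,p45)}
  {d, e} × {p45} = {(d,p45), (e,p45)}
  {e} × {p43, p45} = {(e,p43), (e,p45)}
  {e, f} × {p43} = {(e,p43), (f,p43)}
  {e} × {p44, p45} = {(e,p44), (e,p45)}
  {e, f} × {p45} = {(e,p45), (f,p45)}
  {d} × {p43, p44, p45} = {(d,p43), (d,p44), (d,p45)}
  {d, e, f} × {p43} = {(d,p43), (e,p43), (f,p43)}
  {d, e, f} × {p45} = {(d,p45), (e,p45), (f,p45)}
  {e} × {p43, p44, p45} = {(e,p43), (e,p44), (e,p45)}
  {d, e} × {p43, p45} = {(d,p43), (d,p45), (e,p43), (e,p45)}
  {d, e} × {p44, p45} = {(d,p44), (d,p45), (e,p44), (e,p45)}
  {e, f} × {p43, p45} = {(e,p43), (e,p45), (f,p43), (f,p45)}
  {e, f} × {p44, p45} = {(e,p44), (e,p45), (f,p44), (f,p45)}
  {d, e} × {p43, p44, p45} = {(d,p43), (d,p44), (d,p45), (e,p43), (e,p44), (e,p45)}
  {d, e, f} × {p43, p45} = {(d,p43), (d,p45), (e,p43), (e,p45), (f,p43), (f,p45)}
  {d, e, f} × {p44, p45} = {(d,p44), (d,p45), (e,p44), (e,p45), (f,p44), (f,p45)}
  {e, f} × {p43, p44, p45} = {(e,p43), (e,p44), (e,p45), (f,p43), (f,p44), (f,p45)}
  {d, e, f} × {p43, p44, p45} = {(d,p43), (d,p44), (d,p45), (e,p43), (e,p44), (e,p45), (f,p43), (f,p44), (f,p45)}
These 26 distinct sets form the basis B.
Close under arbitrary unions to get τ_{X×Y}; counting gives |τ_{X×Y}| = 108.


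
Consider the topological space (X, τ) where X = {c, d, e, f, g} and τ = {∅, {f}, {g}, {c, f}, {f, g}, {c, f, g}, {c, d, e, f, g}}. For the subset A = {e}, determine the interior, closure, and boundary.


int(A) = ∅, cl(A) = {d, e}, ∂A = {d, e}.

Closed sets in (X, τ) are complements of opens:
  closed(X, τ) = {∅, {d, e}, {c, d, e}, {d, e, g}, {c, d, e, f}, {c, d, e, g}, {c, d, e, f, g}}.
int(A) = ⋃ {U ∈ τ : U ⊆ A}. Opens contained in A: ∅.
Taking the union of these: int(A) = ∅.
cl(A) = ⋂ {C closed : A ⊆ C}. Closed sets containing A: {d, e}, {c, d, e}, {d, e, g}, {c, d, e, f}, {c, d, e, g}, {c, d, e, f, g}.
Intersecting these: cl(A) = {d, e}.
∂A = cl(A) ∖ int(A) = {d, e} ∖ ∅ = {d, e}.


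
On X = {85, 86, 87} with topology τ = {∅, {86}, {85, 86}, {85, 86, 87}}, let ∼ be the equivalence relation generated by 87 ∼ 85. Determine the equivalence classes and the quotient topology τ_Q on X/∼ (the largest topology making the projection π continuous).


X/∼ = {[85=87], [86]}; |τ_Q| = 3.

Equivalence classes: [85=87], [86].
Quotient map π: X → X/∼ sends 85 ↦ [85=87], 86 ↦ [86], 87 ↦ [85=87].
For each subset V ⊆ X/∼, compute π^{-1}(V) ⊆ X and check whether π^{-1}(V) ∈ τ. V is open in τ_Q iff π^{-1}(V) ∈ τ.
  V = {}: π^{-1}(V) = ∅ ∈ τ ✓.
  V = {[85=87]}: π^{-1}(V) = {85, 87} ∉ τ ✗.
  V = {[86]}: π^{-1}(V) = {86} ∈ τ ✓.
  V = {[85=87], [86]}: π^{-1}(V) = {85, 86, 87} ∈ τ ✓.
Open sets in the quotient: τ_Q = {{}, {[86]}, {[85=87], [86]}} (3 elements).


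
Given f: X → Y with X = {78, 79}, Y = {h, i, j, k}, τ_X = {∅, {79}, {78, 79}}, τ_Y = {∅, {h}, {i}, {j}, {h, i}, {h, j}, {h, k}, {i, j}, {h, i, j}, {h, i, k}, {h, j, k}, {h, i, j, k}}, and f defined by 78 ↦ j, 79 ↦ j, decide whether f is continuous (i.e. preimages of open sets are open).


f IS continuous.

Compute f^{-1}(U) for each U ∈ τ_Y:
  U = ∅: f^{-1}(U) = ∅ ∈ τ_X ✓.
  U = {h}: f^{-1}(U) = ∅ ∈ τ_X ✓.
  U = {i}: f^{-1}(U) = ∅ ∈ τ_X ✓.
  U = {j}: f^{-1}(U) = {78, 79} ∈ τ_X ✓.
  U = {h, i}: f^{-1}(U) = ∅ ∈ τ_X ✓.
  U = {h, j}: f^{-1}(U) = {78, 79} ∈ τ_X ✓.
  U = {h, k}: f^{-1}(U) = ∅ ∈ τ_X ✓.
  U = {i, j}: f^{-1}(U) = {78, 79} ∈ τ_X ✓.
  U = {h, i, j}: f^{-1}(U) = {78, 79} ∈ τ_X ✓.
  U = {h, i, k}: f^{-1}(U) = ∅ ∈ τ_X ✓.
  U = {h, j, k}: f^{-1}(U) = {78, 79} ∈ τ_X ✓.
  U = {h, i, j, k}: f^{-1}(U) = {78, 79} ∈ τ_X ✓.
Every preimage lies in τ_X, so f IS continuous.


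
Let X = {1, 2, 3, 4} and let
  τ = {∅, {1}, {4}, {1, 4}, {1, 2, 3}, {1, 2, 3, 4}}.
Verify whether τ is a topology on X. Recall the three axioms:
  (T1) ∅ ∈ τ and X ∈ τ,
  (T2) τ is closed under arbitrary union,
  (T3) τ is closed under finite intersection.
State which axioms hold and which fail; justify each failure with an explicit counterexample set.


τ IS a topology on X.

Axiom (T1): ∅ ∈ τ? Yes; X ∈ τ? Yes.
Axiom (T2/T3): check pairwise unions and intersections of members of τ.
All pairwise intersections and unions checked — each lies in τ. Therefore τ satisfies (T1), (T2), (T3): it IS a topology on X.


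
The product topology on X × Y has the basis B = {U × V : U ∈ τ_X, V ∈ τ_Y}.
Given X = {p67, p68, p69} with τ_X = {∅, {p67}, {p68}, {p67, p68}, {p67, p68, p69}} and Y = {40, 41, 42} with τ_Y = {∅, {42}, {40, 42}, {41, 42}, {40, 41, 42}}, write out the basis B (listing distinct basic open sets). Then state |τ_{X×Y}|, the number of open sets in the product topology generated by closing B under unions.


Basis B = {∅ × ∅, {p67} × {42}, {p68} × {42}, {p67} × {40, 42}, {p67} × {41, 42}, {p67, p68} × {42}, {p68} × {40, 42}, {p68} × {41, 42}, {p67} × {40, 41, 42}, {p67, p68, p69} × {42}, {p68} × {40, 41, 42}, {p67, p68} × {40, 42}, {p67, p68} × {41, 42}, {p67, p68} × {40, 41, 42}, {p67, p68, p69} × {40, 42}, {p67, p68, p69} × {41, 42}, {p67, p68, p69} × {40, 41, 42}}; |τ_{X×Y}| = 50.

Enumerate products U × V with U ∈ τ_X, V ∈ τ_Y (deduplicated):
  ∅ × ∅ = {} (∅)
  {p67} × {42} = {(p67,42)}
  {p68} × {42} = {(p68,42)}
  {p67} × {40, 42} = {(p67,40), (p67,42)}
  {p67} × {41, 42} = {(p67,41), (p67,42)}
  {p67, p68} × {42} = {(p67,42), (p68,42)}
  {p68} × {40, 42} = {(p68,40), (p68,42)}
  {p68} × {41, 42} = {(p68,41), (p68,42)}
  {p67} × {40, 41, 42} = {(p67,40), (p67,41), (p67,42)}
  {p67, p68, p69} × {42} = {(p67,42), (p68,42), (p69,42)}
  {p68} × {40, 41, 42} = {(p68,40), (p68,41), (p68,42)}
  {p67, p68} × {40, 42} = {(p67,40), (p67,42), (p68,40), (p68,42)}
  {p67, p68} × {41, 42} = {(p67,41), (p67,42), (p68,41), (p68,42)}
  {p67, p68} × {40, 41, 42} = {(p67,40), (p67,41), (p67,42), (p68,40), (p68,41), (p68,42)}
  {p67, p68, p69} × {40, 42} = {(p67,40), (p67,42), (p68,40), (p68,42), (p69,40), (p69,42)}
  {p67, p68, p69} × {41, 42} = {(p67,41), (p67,42), (p68,41), (p68,42), (p69,41), (p69,42)}
  {p67, p68, p69} × {40, 41, 42} = {(p67,40), (p67,41), (p67,42), (p68,40), (p68,41), (p68,42), (p69,40), (p69,41), (p69,42)}
These 17 distinct sets form the basis B.
Close under arbitrary unions to get τ_{X×Y}; counting gives |τ_{X×Y}| = 50.


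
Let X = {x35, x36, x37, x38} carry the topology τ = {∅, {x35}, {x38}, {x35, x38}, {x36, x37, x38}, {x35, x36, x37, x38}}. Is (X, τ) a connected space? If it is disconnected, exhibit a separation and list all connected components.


(X, τ) is disconnected; components = [{x35}, {x36, x37, x38}].

Find clopen sets (U ∈ τ with X ∖ U ∈ τ):
  U = ∅, X ∖ U = {x35, x36, x37, x38} — both open, so U is clopen.
  U = {x35}, X ∖ U = {x36, x37, x38} — both open, so U is clopen.
  U = {x36, x37, x38}, X ∖ U = {x35} — both open, so U is clopen.
  U = {x35, x36, x37, x38}, X ∖ U = ∅ — both open, so U is clopen.
Nontrivial clopen(s) exist: e.g. {x35}. So (X, τ) is disconnected.
Compute connected components by grouping points that agree on all clopens:
  component: {x35}
  component: {x36, x37, x38}


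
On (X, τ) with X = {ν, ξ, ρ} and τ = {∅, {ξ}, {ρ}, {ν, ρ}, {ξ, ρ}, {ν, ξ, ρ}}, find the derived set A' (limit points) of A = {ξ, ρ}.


A' = {ν}

For each x ∈ X, list the open sets U ∈ τ with x ∈ U, then check whether U ∩ (A ∖ {x}) ≠ ∅ for every such U.
  x = ν: opens ∋ x are {ν, ρ}, {ν, ξ, ρ}; each meets A ∖ {ν}, so x IS a limit point.
  x = ξ: open {ξ} ∋ x has {ξ} ∩ (A ∖ {ξ}) = ∅, so x is NOT a limit point.
  x = ρ: open {ρ} ∋ x has {ρ} ∩ (A ∖ {ρ}) = ∅, so x is NOT a limit point.
Collecting: A' = {ν}.


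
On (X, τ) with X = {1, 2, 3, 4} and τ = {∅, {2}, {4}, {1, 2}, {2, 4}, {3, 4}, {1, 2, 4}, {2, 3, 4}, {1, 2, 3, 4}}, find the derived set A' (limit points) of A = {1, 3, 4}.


A' = {3}

For each x ∈ X, list the open sets U ∈ τ with x ∈ U, then check whether U ∩ (A ∖ {x}) ≠ ∅ for every such U.
  x = 1: open {1, 2} ∋ x has {1, 2} ∩ (A ∖ {1}) = ∅, so x is NOT a limit point.
  x = 2: open {2} ∋ x has {2} ∩ (A ∖ {2}) = ∅, so x is NOT a limit point.
  x = 3: opens ∋ x are {3, 4}, {2, 3, 4}, {1, 2, 3, 4}; each meets A ∖ {3}, so x IS a limit point.
  x = 4: open {4} ∋ x has {4} ∩ (A ∖ {4}) = ∅, so x is NOT a limit point.
Collecting: A' = {3}.


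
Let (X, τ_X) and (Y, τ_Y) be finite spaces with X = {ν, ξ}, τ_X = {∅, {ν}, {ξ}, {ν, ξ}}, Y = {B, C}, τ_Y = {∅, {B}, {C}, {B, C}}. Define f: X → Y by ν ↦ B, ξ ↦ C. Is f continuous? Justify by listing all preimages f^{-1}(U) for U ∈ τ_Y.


f IS continuous.

Compute f^{-1}(U) for each U ∈ τ_Y:
  U = ∅: f^{-1}(U) = ∅ ∈ τ_X ✓.
  U = {B}: f^{-1}(U) = {ν} ∈ τ_X ✓.
  U = {C}: f^{-1}(U) = {ξ} ∈ τ_X ✓.
  U = {B, C}: f^{-1}(U) = {ν, ξ} ∈ τ_X ✓.
Every preimage lies in τ_X, so f IS continuous.


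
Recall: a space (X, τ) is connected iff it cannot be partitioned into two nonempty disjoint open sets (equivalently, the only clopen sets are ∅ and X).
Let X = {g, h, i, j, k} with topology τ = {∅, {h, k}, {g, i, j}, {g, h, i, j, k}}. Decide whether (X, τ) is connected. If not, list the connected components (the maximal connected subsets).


(X, τ) is disconnected; components = [{h, k}, {g, i, j}].

Find clopen sets (U ∈ τ with X ∖ U ∈ τ):
  U = ∅, X ∖ U = {g, h, i, j, k} — both open, so U is clopen.
  U = {h, k}, X ∖ U = {g, i, j} — both open, so U is clopen.
  U = {g, i, j}, X ∖ U = {h, k} — both open, so U is clopen.
  U = {g, h, i, j, k}, X ∖ U = ∅ — both open, so U is clopen.
Nontrivial clopen(s) exist: e.g. {h, k}. So (X, τ) is disconnected.
Compute connected components by grouping points that agree on all clopens:
  component: {h, k}
  component: {g, i, j}


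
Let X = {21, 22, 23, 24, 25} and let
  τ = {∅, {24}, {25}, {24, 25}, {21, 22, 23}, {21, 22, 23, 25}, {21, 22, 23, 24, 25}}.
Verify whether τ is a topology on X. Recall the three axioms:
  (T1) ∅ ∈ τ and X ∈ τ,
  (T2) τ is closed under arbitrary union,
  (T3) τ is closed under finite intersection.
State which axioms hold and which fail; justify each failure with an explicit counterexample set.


τ is NOT a topology on X.

Axiom (T1): ∅ ∈ τ? Yes; X ∈ τ? Yes.
Axiom (T2/T3): check pairwise unions and intersections of members of τ.
Counterexample for (T2): {24} ∪ {21, 22, 23} = {21, 22, 23, 24} ∉ τ. Therefore τ is NOT a topology.


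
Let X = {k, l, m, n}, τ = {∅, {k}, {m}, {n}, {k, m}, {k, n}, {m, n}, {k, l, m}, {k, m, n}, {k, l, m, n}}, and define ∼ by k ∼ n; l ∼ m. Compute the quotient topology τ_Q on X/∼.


X/∼ = {[k=n], [l=m]}; |τ_Q| = 3.

Equivalence classes: [k=n], [l=m].
Quotient map π: X → X/∼ sends k ↦ [k=n], l ↦ [l=m], m ↦ [l=m], n ↦ [k=n].
For each subset V ⊆ X/∼, compute π^{-1}(V) ⊆ X and check whether π^{-1}(V) ∈ τ. V is open in τ_Q iff π^{-1}(V) ∈ τ.
  V = {}: π^{-1}(V) = ∅ ∈ τ ✓.
  V = {[k=n]}: π^{-1}(V) = {k, n} ∈ τ ✓.
  V = {[l=m]}: π^{-1}(V) = {l, m} ∉ τ ✗.
  V = {[k=n], [l=m]}: π^{-1}(V) = {k, l, m, n} ∈ τ ✓.
Open sets in the quotient: τ_Q = {{}, {[k=n]}, {[k=n], [l=m]}} (3 elements).


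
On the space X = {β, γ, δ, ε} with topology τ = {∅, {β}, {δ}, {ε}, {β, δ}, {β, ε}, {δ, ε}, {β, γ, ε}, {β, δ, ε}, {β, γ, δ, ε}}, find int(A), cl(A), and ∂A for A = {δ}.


int(A) = {δ}, cl(A) = {δ}, ∂A = ∅.

Closed sets in (X, τ) are complements of opens:
  closed(X, τ) = {∅, {γ}, {δ}, {β, γ}, {γ, δ}, {γ, ε}, {β, γ, δ}, {β, γ, ε}, {γ, δ, ε}, {β, γ, δ, ε}}.
int(A) = ⋃ {U ∈ τ : U ⊆ A}. Opens contained in A: ∅, {δ}.
Taking the union of these: int(A) = {δ}.
cl(A) = ⋂ {C closed : A ⊆ C}. Closed sets containing A: {δ}, {γ, δ}, {β, γ, δ}, {γ, δ, ε}, {β, γ, δ, ε}.
Intersecting these: cl(A) = {δ}.
∂A = cl(A) ∖ int(A) = {δ} ∖ {δ} = ∅.


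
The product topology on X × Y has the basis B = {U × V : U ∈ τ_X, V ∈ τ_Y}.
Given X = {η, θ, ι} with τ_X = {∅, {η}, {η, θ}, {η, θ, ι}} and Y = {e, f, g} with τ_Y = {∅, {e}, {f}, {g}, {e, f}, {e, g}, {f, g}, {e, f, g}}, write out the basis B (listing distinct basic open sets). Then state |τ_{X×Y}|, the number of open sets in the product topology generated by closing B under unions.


Basis B = {∅ × ∅, {η} × {e}, {η} × {f}, {η} × {g}, {η} × {e, f}, {η} × {e, g}, {η, θ} × {e}, {η} × {f, g}, {η, θ} × {f}, {η, θ} × {g}, {η} × {e, f, g}, {η, θ, ι} × {e}, {η, θ, ι} × {f}, {η, θ, ι} × {g}, {η, θ} × {e, f}, {η, θ} × {e, g}, {η, θ} × {f, g}, {η, θ} × {e, f, g}, {η, θ, ι} × {e, f}, {η, θ, ι} × {e, g}, {η, θ, ι} × {f, g}, {η, θ, ι} × {e, f, g}}; |τ_{X×Y}| = 64.

Enumerate products U × V with U ∈ τ_X, V ∈ τ_Y (deduplicated):
  ∅ × ∅ = {} (∅)
  {η} × {e} = {(η,e)}
  {η} × {f} = {(η,f)}
  {η} × {g} = {(η,g)}
  {η} × {e, f} = {(η,e), (η,f)}
  {η} × {e, g} = {(η,e), (η,g)}
  {η, θ} × {e} = {(η,e), (θ,e)}
  {η} × {f, g} = {(η,f), (η,g)}
  {η, θ} × {f} = {(η,f), (θ,f)}
  {η, θ} × {g} = {(η,g), (θ,g)}
  {η} × {e, f, g} = {(η,e), (η,f), (η,g)}
  {η, θ, ι} × {e} = {(η,e), (θ,e), (ι,e)}
  {η, θ, ι} × {f} = {(η,f), (θ,f), (ι,f)}
  {η, θ, ι} × {g} = {(η,g), (θ,g), (ι,g)}
  {η, θ} × {e, f} = {(η,e), (η,f), (θ,e), (θ,f)}
  {η, θ} × {e, g} = {(η,e), (η,g), (θ,e), (θ,g)}
  {η, θ} × {f, g} = {(η,f), (η,g), (θ,f), (θ,g)}
  {η, θ} × {e, f, g} = {(η,e), (η,f), (η,g), (θ,e), (θ,f), (θ,g)}
  {η, θ, ι} × {e, f} = {(η,e), (η,f), (θ,e), (θ,f), (ι,e), (ι,f)}
  {η, θ, ι} × {e, g} = {(η,e), (η,g), (θ,e), (θ,g), (ι,e), (ι,g)}
  {η, θ, ι} × {f, g} = {(η,f), (η,g), (θ,f), (θ,g), (ι,f), (ι,g)}
  {η, θ, ι} × {e, f, g} = {(η,e), (η,f), (η,g), (θ,e), (θ,f), (θ,g), (ι,e), (ι,f), (ι,g)}
These 22 distinct sets form the basis B.
Close under arbitrary unions to get τ_{X×Y}; counting gives |τ_{X×Y}| = 64.


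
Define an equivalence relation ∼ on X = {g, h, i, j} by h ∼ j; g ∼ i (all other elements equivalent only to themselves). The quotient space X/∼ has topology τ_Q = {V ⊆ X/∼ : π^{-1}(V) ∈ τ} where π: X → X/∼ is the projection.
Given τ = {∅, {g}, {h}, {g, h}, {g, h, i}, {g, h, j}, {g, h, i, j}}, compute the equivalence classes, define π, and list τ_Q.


X/∼ = {[g=i], [h=j]}; |τ_Q| = 2.

Equivalence classes: [g=i], [h=j].
Quotient map π: X → X/∼ sends g ↦ [g=i], h ↦ [h=j], i ↦ [g=i], j ↦ [h=j].
For each subset V ⊆ X/∼, compute π^{-1}(V) ⊆ X and check whether π^{-1}(V) ∈ τ. V is open in τ_Q iff π^{-1}(V) ∈ τ.
  V = {}: π^{-1}(V) = ∅ ∈ τ ✓.
  V = {[g=i]}: π^{-1}(V) = {g, i} ∉ τ ✗.
  V = {[h=j]}: π^{-1}(V) = {h, j} ∉ τ ✗.
  V = {[g=i], [h=j]}: π^{-1}(V) = {g, h, i, j} ∈ τ ✓.
Open sets in the quotient: τ_Q = {{}, {[g=i], [h=j]}} (2 elements).


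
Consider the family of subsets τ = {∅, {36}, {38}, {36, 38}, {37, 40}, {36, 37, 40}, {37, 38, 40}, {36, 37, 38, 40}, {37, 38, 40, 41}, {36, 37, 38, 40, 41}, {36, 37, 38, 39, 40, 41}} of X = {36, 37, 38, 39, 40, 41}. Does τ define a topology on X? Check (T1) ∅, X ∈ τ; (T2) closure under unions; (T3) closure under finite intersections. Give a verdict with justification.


τ IS a topology on X.

Axiom (T1): ∅ ∈ τ? Yes; X ∈ τ? Yes.
Axiom (T2/T3): check pairwise unions and intersections of members of τ.
All pairwise intersections and unions checked — each lies in τ. Therefore τ satisfies (T1), (T2), (T3): it IS a topology on X.


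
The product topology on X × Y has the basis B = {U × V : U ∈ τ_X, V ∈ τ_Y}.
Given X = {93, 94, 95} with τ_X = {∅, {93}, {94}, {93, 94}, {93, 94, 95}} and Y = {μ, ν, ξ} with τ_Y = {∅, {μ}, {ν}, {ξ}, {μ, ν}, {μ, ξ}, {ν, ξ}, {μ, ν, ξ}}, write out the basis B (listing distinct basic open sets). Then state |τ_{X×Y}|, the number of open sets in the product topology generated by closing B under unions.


Basis B = {∅ × ∅, {93} × {μ}, {93} × {ν}, {93} × {ξ}, {94} × {μ}, {94} × {ν}, {94} × {ξ}, {93} × {μ, ν}, {93} × {μ, ξ}, {93, 94} × {μ}, {93} × {ν, ξ}, {93, 94} × {ν}, {93, 94} × {ξ}, {94} × {μ, ν}, {94} × {μ, ξ}, {94} × {ν, ξ}, {93} × {μ, ν, ξ}, {93, 94, 95} × {μ}, {93, 94, 95} × {ν}, {93, 94, 95} × {ξ}, {94} × {μ, ν, ξ}, {93, 94} × {μ, ν}, {93, 94} × {μ, ξ}, {93, 94} × {ν, ξ}, {93, 94} × {μ, ν, ξ}, {93, 94, 95} × {μ, ν}, {93, 94, 95} × {μ, ξ}, {93, 94, 95} × {ν, ξ}, {93, 94, 95} × {μ, ν, ξ}}; |τ_{X×Y}| = 125.

Enumerate products U × V with U ∈ τ_X, V ∈ τ_Y (deduplicated):
  ∅ × ∅ = {} (∅)
  {93} × {μ} = {(93,μ)}
  {93} × {ν} = {(93,ν)}
  {93} × {ξ} = {(93,ξ)}
  {94} × {μ} = {(94,μ)}
  {94} × {ν} = {(94,ν)}
  {94} × {ξ} = {(94,ξ)}
  {93} × {μ, ν} = {(93,μ), (93,ν)}
  {93} × {μ, ξ} = {(93,μ), (93,ξ)}
  {93, 94} × {μ} = {(93,μ), (94,μ)}
  {93} × {ν, ξ} = {(93,ν), (93,ξ)}
  {93, 94} × {ν} = {(93,ν), (94,ν)}
  {93, 94} × {ξ} = {(93,ξ), (94,ξ)}
  {94} × {μ, ν} = {(94,μ), (94,ν)}
  {94} × {μ, ξ} = {(94,μ), (94,ξ)}
  {94} × {ν, ξ} = {(94,ν), (94,ξ)}
  {93} × {μ, ν, ξ} = {(93,μ), (93,ν), (93,ξ)}
  {93, 94, 95} × {μ} = {(93,μ), (94,μ), (95,μ)}
  {93, 94, 95} × {ν} = {(93,ν), (94,ν), (95,ν)}
  {93, 94, 95} × {ξ} = {(93,ξ), (94,ξ), (95,ξ)}
  {94} × {μ, ν, ξ} = {(94,μ), (94,ν), (94,ξ)}
  {93, 94} × {μ, ν} = {(93,μ), (93,ν), (94,μ), (94,ν)}
  {93, 94} × {μ, ξ} = {(93,μ), (93,ξ), (94,μ), (94,ξ)}
  {93, 94} × {ν, ξ} = {(93,ν), (93,ξ), (94,ν), (94,ξ)}
  {93, 94} × {μ, ν, ξ} = {(93,μ), (93,ν), (93,ξ), (94,μ), (94,ν), (94,ξ)}
  {93, 94, 95} × {μ, ν} = {(93,μ), (93,ν), (94,μ), (94,ν), (95,μ), (95,ν)}
  {93, 94, 95} × {μ, ξ} = {(93,μ), (93,ξ), (94,μ), (94,ξ), (95,μ), (95,ξ)}
  {93, 94, 95} × {ν, ξ} = {(93,ν), (93,ξ), (94,ν), (94,ξ), (95,ν), (95,ξ)}
  {93, 94, 95} × {μ, ν, ξ} = {(93,μ), (93,ν), (93,ξ), (94,μ), (94,ν), (94,ξ), (95,μ), (95,ν), (95,ξ)}
These 29 distinct sets form the basis B.
Close under arbitrary unions to get τ_{X×Y}; counting gives |τ_{X×Y}| = 125.


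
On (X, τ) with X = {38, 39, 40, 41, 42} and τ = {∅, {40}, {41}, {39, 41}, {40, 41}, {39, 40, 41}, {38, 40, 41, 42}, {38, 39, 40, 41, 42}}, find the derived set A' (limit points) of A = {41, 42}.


A' = {38, 39, 42}

For each x ∈ X, list the open sets U ∈ τ with x ∈ U, then check whether U ∩ (A ∖ {x}) ≠ ∅ for every such U.
  x = 38: opens ∋ x are {38, 40, 41, 42}, {38, 39, 40, 41, 42}; each meets A ∖ {38}, so x IS a limit point.
  x = 39: opens ∋ x are {39, 41}, {39, 40, 41}, {38, 39, 40, 41, 42}; each meets A ∖ {39}, so x IS a limit point.
  x = 40: open {40} ∋ x has {40} ∩ (A ∖ {40}) = ∅, so x is NOT a limit point.
  x = 41: open {41} ∋ x has {41} ∩ (A ∖ {41}) = ∅, so x is NOT a limit point.
  x = 42: opens ∋ x are {38, 40, 41, 42}, {38, 39, 40, 41, 42}; each meets A ∖ {42}, so x IS a limit point.
Collecting: A' = {38, 39, 42}.


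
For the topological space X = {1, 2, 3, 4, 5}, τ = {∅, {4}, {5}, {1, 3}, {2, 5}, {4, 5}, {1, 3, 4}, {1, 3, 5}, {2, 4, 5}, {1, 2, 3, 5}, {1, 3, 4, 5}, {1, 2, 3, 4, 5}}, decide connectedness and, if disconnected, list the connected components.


(X, τ) is disconnected; components = [{4}, {1, 3}, {2, 5}].

Find clopen sets (U ∈ τ with X ∖ U ∈ τ):
  U = ∅, X ∖ U = {1, 2, 3, 4, 5} — both open, so U is clopen.
  U = {4}, X ∖ U = {1, 2, 3, 5} — both open, so U is clopen.
  U = {1, 3}, X ∖ U = {2, 4, 5} — both open, so U is clopen.
  U = {2, 5}, X ∖ U = {1, 3, 4} — both open, so U is clopen.
  U = {1, 3, 4}, X ∖ U = {2, 5} — both open, so U is clopen.
  U = {2, 4, 5}, X ∖ U = {1, 3} — both open, so U is clopen.
  U = {1, 2, 3, 5}, X ∖ U = {4} — both open, so U is clopen.
  U = {1, 2, 3, 4, 5}, X ∖ U = ∅ — both open, so U is clopen.
Nontrivial clopen(s) exist: e.g. {1, 2, 3, 5}. So (X, τ) is disconnected.
Compute connected components by grouping points that agree on all clopens:
  component: {4}
  component: {1, 3}
  component: {2, 5}


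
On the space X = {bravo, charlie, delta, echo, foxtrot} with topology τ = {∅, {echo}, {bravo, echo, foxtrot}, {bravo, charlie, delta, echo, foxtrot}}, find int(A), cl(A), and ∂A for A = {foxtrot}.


int(A) = ∅, cl(A) = {bravo, charlie, delta, foxtrot}, ∂A = {bravo, charlie, delta, foxtrot}.

Closed sets in (X, τ) are complements of opens:
  closed(X, τ) = {∅, {charlie, delta}, {bravo, charlie, delta, foxtrot}, {bravo, charlie, delta, echo, foxtrot}}.
int(A) = ⋃ {U ∈ τ : U ⊆ A}. Opens contained in A: ∅.
Taking the union of these: int(A) = ∅.
cl(A) = ⋂ {C closed : A ⊆ C}. Closed sets containing A: {bravo, charlie, delta, foxtrot}, {bravo, charlie, delta, echo, foxtrot}.
Intersecting these: cl(A) = {bravo, charlie, delta, foxtrot}.
∂A = cl(A) ∖ int(A) = {bravo, charlie, delta, foxtrot} ∖ ∅ = {bravo, charlie, delta, foxtrot}.


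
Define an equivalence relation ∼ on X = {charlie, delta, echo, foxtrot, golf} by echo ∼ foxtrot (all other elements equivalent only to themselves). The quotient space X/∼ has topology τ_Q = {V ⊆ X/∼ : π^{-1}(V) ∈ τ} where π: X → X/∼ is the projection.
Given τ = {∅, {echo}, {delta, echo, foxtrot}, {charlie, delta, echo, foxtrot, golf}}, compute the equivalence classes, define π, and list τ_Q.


X/∼ = {[charlie], [delta], [echo=foxtrot], [golf]}; |τ_Q| = 3.

Equivalence classes: [charlie], [delta], [echo=foxtrot], [golf].
Quotient map π: X → X/∼ sends charlie ↦ [charlie], delta ↦ [delta], echo ↦ [echo=foxtrot], foxtrot ↦ [echo=foxtrot], golf ↦ [golf].
For each subset V ⊆ X/∼, compute π^{-1}(V) ⊆ X and check whether π^{-1}(V) ∈ τ. V is open in τ_Q iff π^{-1}(V) ∈ τ.
  V = {}: π^{-1}(V) = ∅ ∈ τ ✓.
  V = {[charlie]}: π^{-1}(V) = {charlie} ∉ τ ✗.
  V = {[delta]}: π^{-1}(V) = {delta} ∉ τ ✗.
  V = {[charlie], [delta]}: π^{-1}(V) = {charlie, delta} ∉ τ ✗.
  V = {[echo=foxtrot]}: π^{-1}(V) = {echo, foxtrot} ∉ τ ✗.
  V = {[charlie], [echo=foxtrot]}: π^{-1}(V) = {charlie, echo, foxtrot} ∉ τ ✗.
  V = {[delta], [echo=foxtrot]}: π^{-1}(V) = {delta, echo, foxtrot} ∈ τ ✓.
  V = {[charlie], [delta], [echo=foxtrot]}: π^{-1}(V) = {charlie, delta, echo, foxtrot} ∉ τ ✗.
  V = {[golf]}: π^{-1}(V) = {golf} ∉ τ ✗.
  V = {[charlie], [golf]}: π^{-1}(V) = {charlie, golf} ∉ τ ✗.
  V = {[delta], [golf]}: π^{-1}(V) = {delta, golf} ∉ τ ✗.
  V = {[charlie], [delta], [golf]}: π^{-1}(V) = {charlie, delta, golf} ∉ τ ✗.
  V = {[echo=foxtrot], [golf]}: π^{-1}(V) = {echo, foxtrot, golf} ∉ τ ✗.
  V = {[charlie], [echo=foxtrot], [golf]}: π^{-1}(V) = {charlie, echo, foxtrot, golf} ∉ τ ✗.
  V = {[delta], [echo=foxtrot], [golf]}: π^{-1}(V) = {delta, echo, foxtrot, golf} ∉ τ ✗.
  V = {[charlie], [delta], [echo=foxtrot], [golf]}: π^{-1}(V) = {charlie, delta, echo, foxtrot, golf} ∈ τ ✓.
Open sets in the quotient: τ_Q = {{}, {[delta], [echo=foxtrot]}, {[charlie], [delta], [echo=foxtrot], [golf]}} (3 elements).


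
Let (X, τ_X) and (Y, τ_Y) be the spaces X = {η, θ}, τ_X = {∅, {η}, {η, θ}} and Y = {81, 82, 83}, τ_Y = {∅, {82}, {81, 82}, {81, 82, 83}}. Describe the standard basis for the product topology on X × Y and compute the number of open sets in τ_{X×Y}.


Basis B = {∅ × ∅, {η} × {82}, {η} × {81, 82}, {η, θ} × {82}, {η} × {81, 82, 83}, {η, θ} × {81, 82}, {η, θ} × {81, 82, 83}}; |τ_{X×Y}| = 10.

Enumerate products U × V with U ∈ τ_X, V ∈ τ_Y (deduplicated):
  ∅ × ∅ = {} (∅)
  {η} × {82} = {(η,82)}
  {η} × {81, 82} = {(η,81), (η,82)}
  {η, θ} × {82} = {(η,82), (θ,82)}
  {η} × {81, 82, 83} = {(η,81), (η,82), (η,83)}
  {η, θ} × {81, 82} = {(η,81), (η,82), (θ,81), (θ,82)}
  {η, θ} × {81, 82, 83} = {(η,81), (η,82), (η,83), (θ,81), (θ,82), (θ,83)}
These 7 distinct sets form the basis B.
Close under arbitrary unions to get τ_{X×Y}; counting gives |τ_{X×Y}| = 10.


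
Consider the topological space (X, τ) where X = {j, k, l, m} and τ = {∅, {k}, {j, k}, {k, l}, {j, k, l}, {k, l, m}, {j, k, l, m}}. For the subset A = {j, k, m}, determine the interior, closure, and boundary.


int(A) = {j, k}, cl(A) = {j, k, l, m}, ∂A = {l, m}.

Closed sets in (X, τ) are complements of opens:
  closed(X, τ) = {∅, {j}, {m}, {j, m}, {l, m}, {j, l, m}, {j, k, l, m}}.
int(A) = ⋃ {U ∈ τ : U ⊆ A}. Opens contained in A: ∅, {k}, {j, k}.
Taking the union of these: int(A) = {j, k}.
cl(A) = ⋂ {C closed : A ⊆ C}. Closed sets containing A: {j, k, l, m}.
Intersecting these: cl(A) = {j, k, l, m}.
∂A = cl(A) ∖ int(A) = {j, k, l, m} ∖ {j, k} = {l, m}.


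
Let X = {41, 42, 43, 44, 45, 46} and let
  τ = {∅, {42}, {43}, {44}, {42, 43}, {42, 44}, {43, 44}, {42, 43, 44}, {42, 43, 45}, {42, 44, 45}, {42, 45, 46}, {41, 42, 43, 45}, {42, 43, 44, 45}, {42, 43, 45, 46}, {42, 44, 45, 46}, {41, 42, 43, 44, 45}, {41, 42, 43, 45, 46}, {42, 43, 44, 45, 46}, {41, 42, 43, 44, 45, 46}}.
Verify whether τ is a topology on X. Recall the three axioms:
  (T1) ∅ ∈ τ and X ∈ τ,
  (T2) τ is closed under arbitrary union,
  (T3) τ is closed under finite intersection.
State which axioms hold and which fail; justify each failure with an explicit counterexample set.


τ is NOT a topology on X.

Axiom (T1): ∅ ∈ τ? Yes; X ∈ τ? Yes.
Axiom (T2/T3): check pairwise unions and intersections of members of τ.
Counterexample for (T3): {42, 43, 45} ∩ {42, 44, 45} = {42, 45} ∉ τ. Therefore τ is NOT a topology.


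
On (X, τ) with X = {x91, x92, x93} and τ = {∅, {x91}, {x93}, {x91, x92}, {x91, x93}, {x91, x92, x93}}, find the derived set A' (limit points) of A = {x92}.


A' = ∅

For each x ∈ X, list the open sets U ∈ τ with x ∈ U, then check whether U ∩ (A ∖ {x}) ≠ ∅ for every such U.
  x = x91: open {x91} ∋ x has {x91} ∩ (A ∖ {x91}) = ∅, so x is NOT a limit point.
  x = x92: open {x91, x92} ∋ x has {x91, x92} ∩ (A ∖ {x92}) = ∅, so x is NOT a limit point.
  x = x93: open {x93} ∋ x has {x93} ∩ (A ∖ {x93}) = ∅, so x is NOT a limit point.
Collecting: A' = ∅.


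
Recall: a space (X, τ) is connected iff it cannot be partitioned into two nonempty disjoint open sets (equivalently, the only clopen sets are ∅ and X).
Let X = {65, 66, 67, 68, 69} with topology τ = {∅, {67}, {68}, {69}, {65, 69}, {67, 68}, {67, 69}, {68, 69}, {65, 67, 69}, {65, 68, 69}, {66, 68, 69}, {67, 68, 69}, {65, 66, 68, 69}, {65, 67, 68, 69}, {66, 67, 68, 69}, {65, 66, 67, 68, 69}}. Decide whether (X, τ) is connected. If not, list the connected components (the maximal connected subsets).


(X, τ) is disconnected; components = [{67}, {65, 66, 68, 69}].

Find clopen sets (U ∈ τ with X ∖ U ∈ τ):
  U = ∅, X ∖ U = {65, 66, 67, 68, 69} — both open, so U is clopen.
  U = {67}, X ∖ U = {65, 66, 68, 69} — both open, so U is clopen.
  U = {65, 66, 68, 69}, X ∖ U = {67} — both open, so U is clopen.
  U = {65, 66, 67, 68, 69}, X ∖ U = ∅ — both open, so U is clopen.
Nontrivial clopen(s) exist: e.g. {65, 66, 68, 69}. So (X, τ) is disconnected.
Compute connected components by grouping points that agree on all clopens:
  component: {67}
  component: {65, 66, 68, 69}


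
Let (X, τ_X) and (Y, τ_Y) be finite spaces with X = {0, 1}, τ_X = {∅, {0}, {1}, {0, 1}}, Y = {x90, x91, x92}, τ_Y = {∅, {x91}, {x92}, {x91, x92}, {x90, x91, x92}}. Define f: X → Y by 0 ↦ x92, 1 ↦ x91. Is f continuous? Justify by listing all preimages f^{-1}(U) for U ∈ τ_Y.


f IS continuous.

Compute f^{-1}(U) for each U ∈ τ_Y:
  U = ∅: f^{-1}(U) = ∅ ∈ τ_X ✓.
  U = {x91}: f^{-1}(U) = {1} ∈ τ_X ✓.
  U = {x92}: f^{-1}(U) = {0} ∈ τ_X ✓.
  U = {x91, x92}: f^{-1}(U) = {0, 1} ∈ τ_X ✓.
  U = {x90, x91, x92}: f^{-1}(U) = {0, 1} ∈ τ_X ✓.
Every preimage lies in τ_X, so f IS continuous.


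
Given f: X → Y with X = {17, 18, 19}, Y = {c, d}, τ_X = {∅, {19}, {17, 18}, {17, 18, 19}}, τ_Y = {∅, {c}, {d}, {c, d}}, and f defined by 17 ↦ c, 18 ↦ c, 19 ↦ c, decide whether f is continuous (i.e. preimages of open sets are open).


f IS continuous.

Compute f^{-1}(U) for each U ∈ τ_Y:
  U = ∅: f^{-1}(U) = ∅ ∈ τ_X ✓.
  U = {c}: f^{-1}(U) = {17, 18, 19} ∈ τ_X ✓.
  U = {d}: f^{-1}(U) = ∅ ∈ τ_X ✓.
  U = {c, d}: f^{-1}(U) = {17, 18, 19} ∈ τ_X ✓.
Every preimage lies in τ_X, so f IS continuous.


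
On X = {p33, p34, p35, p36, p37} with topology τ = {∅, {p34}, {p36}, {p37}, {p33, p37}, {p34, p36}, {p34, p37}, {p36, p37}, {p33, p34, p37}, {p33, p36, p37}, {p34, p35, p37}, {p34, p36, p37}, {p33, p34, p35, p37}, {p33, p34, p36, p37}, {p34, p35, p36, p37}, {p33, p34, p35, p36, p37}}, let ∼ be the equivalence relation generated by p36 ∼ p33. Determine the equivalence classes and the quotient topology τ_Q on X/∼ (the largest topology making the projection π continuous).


X/∼ = {[p33=p36], [p34], [p35], [p37]}; |τ_Q| = 8.

Equivalence classes: [p33=p36], [p34], [p35], [p37].
Quotient map π: X → X/∼ sends p33 ↦ [p33=p36], p34 ↦ [p34], p35 ↦ [p35], p36 ↦ [p33=p36], p37 ↦ [p37].
For each subset V ⊆ X/∼, compute π^{-1}(V) ⊆ X and check whether π^{-1}(V) ∈ τ. V is open in τ_Q iff π^{-1}(V) ∈ τ.
  V = {}: π^{-1}(V) = ∅ ∈ τ ✓.
  V = {[p33=p36]}: π^{-1}(V) = {p33, p36} ∉ τ ✗.
  V = {[p34]}: π^{-1}(V) = {p34} ∈ τ ✓.
  V = {[p33=p36], [p34]}: π^{-1}(V) = {p33, p34, p36} ∉ τ ✗.
  V = {[p35]}: π^{-1}(V) = {p35} ∉ τ ✗.
  V = {[p33=p36], [p35]}: π^{-1}(V) = {p33, p35, p36} ∉ τ ✗.
  V = {[p34], [p35]}: π^{-1}(V) = {p34, p35} ∉ τ ✗.
  V = {[p33=p36], [p34], [p35]}: π^{-1}(V) = {p33, p34, p35, p36} ∉ τ ✗.
  V = {[p37]}: π^{-1}(V) = {p37} ∈ τ ✓.
  V = {[p33=p36], [p37]}: π^{-1}(V) = {p33, p36, p37} ∈ τ ✓.
  V = {[p34], [p37]}: π^{-1}(V) = {p34, p37} ∈ τ ✓.
  V = {[p33=p36], [p34], [p37]}: π^{-1}(V) = {p33, p34, p36, p37} ∈ τ ✓.
  V = {[p35], [p37]}: π^{-1}(V) = {p35, p37} ∉ τ ✗.
  V = {[p33=p36], [p35], [p37]}: π^{-1}(V) = {p33, p35, p36, p37} ∉ τ ✗.
  V = {[p34], [p35], [p37]}: π^{-1}(V) = {p34, p35, p37} ∈ τ ✓.
  V = {[p33=p36], [p34], [p35], [p37]}: π^{-1}(V) = {p33, p34, p35, p36, p37} ∈ τ ✓.
Open sets in the quotient: τ_Q = {{}, {[p34]}, {[p37]}, {[p33=p36], [p37]}, {[p34], [p37]}, {[p33=p36], [p34], [p37]}, {[p34], [p35], [p37]}, {[p33=p36], [p34], [p35], [p37]}} (8 elements).


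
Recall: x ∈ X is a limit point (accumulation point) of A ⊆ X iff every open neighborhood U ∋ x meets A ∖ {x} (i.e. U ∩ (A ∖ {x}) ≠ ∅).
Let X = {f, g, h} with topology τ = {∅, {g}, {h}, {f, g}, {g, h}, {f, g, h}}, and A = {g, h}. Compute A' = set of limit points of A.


A' = {f}

For each x ∈ X, list the open sets U ∈ τ with x ∈ U, then check whether U ∩ (A ∖ {x}) ≠ ∅ for every such U.
  x = f: opens ∋ x are {f, g}, {f, g, h}; each meets A ∖ {f}, so x IS a limit point.
  x = g: open {g} ∋ x has {g} ∩ (A ∖ {g}) = ∅, so x is NOT a limit point.
  x = h: open {h} ∋ x has {h} ∩ (A ∖ {h}) = ∅, so x is NOT a limit point.
Collecting: A' = {f}.


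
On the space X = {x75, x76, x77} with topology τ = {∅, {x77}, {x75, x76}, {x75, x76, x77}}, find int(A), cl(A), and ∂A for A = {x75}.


int(A) = ∅, cl(A) = {x75, x76}, ∂A = {x75, x76}.

Closed sets in (X, τ) are complements of opens:
  closed(X, τ) = {∅, {x77}, {x75, x76}, {x75, x76, x77}}.
int(A) = ⋃ {U ∈ τ : U ⊆ A}. Opens contained in A: ∅.
Taking the union of these: int(A) = ∅.
cl(A) = ⋂ {C closed : A ⊆ C}. Closed sets containing A: {x75, x76}, {x75, x76, x77}.
Intersecting these: cl(A) = {x75, x76}.
∂A = cl(A) ∖ int(A) = {x75, x76} ∖ ∅ = {x75, x76}.


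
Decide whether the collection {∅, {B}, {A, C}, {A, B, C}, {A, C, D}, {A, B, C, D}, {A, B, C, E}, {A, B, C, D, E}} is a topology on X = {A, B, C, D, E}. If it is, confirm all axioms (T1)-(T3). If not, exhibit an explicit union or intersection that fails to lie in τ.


τ IS a topology on X.

Axiom (T1): ∅ ∈ τ? Yes; X ∈ τ? Yes.
Axiom (T2/T3): check pairwise unions and intersections of members of τ.
All pairwise intersections and unions checked — each lies in τ. Therefore τ satisfies (T1), (T2), (T3): it IS a topology on X.


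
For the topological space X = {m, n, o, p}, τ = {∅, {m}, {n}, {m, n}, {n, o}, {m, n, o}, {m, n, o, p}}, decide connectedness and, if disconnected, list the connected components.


(X, τ) is connected.

Find clopen sets (U ∈ τ with X ∖ U ∈ τ):
  U = ∅, X ∖ U = {m, n, o, p} — both open, so U is clopen.
  U = {m, n, o, p}, X ∖ U = ∅ — both open, so U is clopen.
Only trivial clopens (∅ and X) exist, so (X, τ) is connected.
Compute connected components by grouping points that agree on all clopens:
  component: {m, n, o, p}


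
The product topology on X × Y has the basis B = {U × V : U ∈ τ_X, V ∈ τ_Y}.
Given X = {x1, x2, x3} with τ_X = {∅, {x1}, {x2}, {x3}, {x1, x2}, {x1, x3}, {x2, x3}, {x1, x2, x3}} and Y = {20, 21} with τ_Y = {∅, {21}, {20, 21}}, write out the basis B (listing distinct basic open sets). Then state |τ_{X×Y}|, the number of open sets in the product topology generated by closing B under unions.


Basis B = {∅ × ∅, {x1} × {21}, {x2} × {21}, {x3} × {21}, {x1} × {20, 21}, {x1, x2} × {21}, {x1, x3} × {21}, {x2} × {20, 21}, {x2, x3} × {21}, {x3} × {20, 21}, {x1, x2, x3} × {21}, {x1, x2} × {20, 21}, {x1, x3} × {20, 21}, {x2, x3} × {20, 21}, {x1, x2, x3} × {20, 21}}; |τ_{X×Y}| = 27.

Enumerate products U × V with U ∈ τ_X, V ∈ τ_Y (deduplicated):
  ∅ × ∅ = {} (∅)
  {x1} × {21} = {(x1,21)}
  {x2} × {21} = {(x2,21)}
  {x3} × {21} = {(x3,21)}
  {x1} × {20, 21} = {(x1,20), (x1,21)}
  {x1, x2} × {21} = {(x1,21), (x2,21)}
  {x1, x3} × {21} = {(x1,21), (x3,21)}
  {x2} × {20, 21} = {(x2,20), (x2,21)}
  {x2, x3} × {21} = {(x2,21), (x3,21)}
  {x3} × {20, 21} = {(x3,20), (x3,21)}
  {x1, x2, x3} × {21} = {(x1,21), (x2,21), (x3,21)}
  {x1, x2} × {20, 21} = {(x1,20), (x1,21), (x2,20), (x2,21)}
  {x1, x3} × {20, 21} = {(x1,20), (x1,21), (x3,20), (x3,21)}
  {x2, x3} × {20, 21} = {(x2,20), (x2,21), (x3,20), (x3,21)}
  {x1, x2, x3} × {20, 21} = {(x1,20), (x1,21), (x2,20), (x2,21), (x3,20), (x3,21)}
These 15 distinct sets form the basis B.
Close under arbitrary unions to get τ_{X×Y}; counting gives |τ_{X×Y}| = 27.
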